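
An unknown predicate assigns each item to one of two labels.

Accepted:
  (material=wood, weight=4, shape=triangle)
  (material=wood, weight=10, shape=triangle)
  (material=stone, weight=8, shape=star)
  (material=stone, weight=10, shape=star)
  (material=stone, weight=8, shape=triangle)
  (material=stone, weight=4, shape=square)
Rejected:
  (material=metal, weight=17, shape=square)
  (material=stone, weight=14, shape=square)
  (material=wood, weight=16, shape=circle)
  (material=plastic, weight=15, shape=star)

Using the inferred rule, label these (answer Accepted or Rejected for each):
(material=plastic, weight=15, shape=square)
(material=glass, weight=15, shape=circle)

Rejected, Rejected

'Accepted' ⟺ weight ≤ 10.
(material=plastic, weight=15, shape=square) → weight = 15 → Rejected.
(material=glass, weight=15, shape=circle) → weight = 15 → Rejected.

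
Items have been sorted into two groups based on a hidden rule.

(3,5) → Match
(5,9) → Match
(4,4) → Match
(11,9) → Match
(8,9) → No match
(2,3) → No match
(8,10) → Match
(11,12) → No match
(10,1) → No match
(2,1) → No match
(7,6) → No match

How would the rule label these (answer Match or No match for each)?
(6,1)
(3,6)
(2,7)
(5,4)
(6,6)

The common property of the 'Match' items is: sum is even. No 'No match' item has it.
No match: (6,1), since 6+1 = 7. No match: (3,6), since 3+6 = 9. No match: (2,7), since 2+7 = 9. No match: (5,4), since 5+4 = 9. Match: (6,6), since 6+6 = 12.

No match, No match, No match, No match, Match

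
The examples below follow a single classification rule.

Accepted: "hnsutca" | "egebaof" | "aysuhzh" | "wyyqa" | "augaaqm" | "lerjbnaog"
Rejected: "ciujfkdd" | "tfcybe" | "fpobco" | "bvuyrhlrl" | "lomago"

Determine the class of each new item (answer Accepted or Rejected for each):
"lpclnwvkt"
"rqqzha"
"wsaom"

One predicate separates the groups cleanly: odd length AND contains 'a'.
"lpclnwvkt" — length 9, no 'a', hence Rejected. "rqqzha" — length 6, has 'a', hence Rejected. "wsaom" — length 5, has 'a', hence Accepted.

Rejected, Rejected, Accepted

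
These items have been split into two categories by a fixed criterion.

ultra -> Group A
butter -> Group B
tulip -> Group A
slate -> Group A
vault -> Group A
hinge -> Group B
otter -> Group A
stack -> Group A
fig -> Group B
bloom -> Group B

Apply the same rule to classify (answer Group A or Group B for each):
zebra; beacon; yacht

'Group A' ⟺ odd length AND contains 't'.
zebra → length 5, no 't' → Group B.
beacon → length 6, no 't' → Group B.
yacht → length 5, has 't' → Group A.

Group B, Group B, Group A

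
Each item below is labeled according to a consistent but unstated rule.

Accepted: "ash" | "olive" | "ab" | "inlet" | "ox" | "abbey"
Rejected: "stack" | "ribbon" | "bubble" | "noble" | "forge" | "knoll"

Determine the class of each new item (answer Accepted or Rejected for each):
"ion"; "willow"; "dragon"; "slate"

The distinguishing property — starts with a vowel — holds for all the 'Accepted' cases and none of the 'Rejected' cases.
Accepted: "ion", since starts with 'i'.
Rejected: "willow", since starts with 'w'.
Rejected: "dragon", since starts with 'd'.
Rejected: "slate", since starts with 's'.

Accepted, Rejected, Rejected, Rejected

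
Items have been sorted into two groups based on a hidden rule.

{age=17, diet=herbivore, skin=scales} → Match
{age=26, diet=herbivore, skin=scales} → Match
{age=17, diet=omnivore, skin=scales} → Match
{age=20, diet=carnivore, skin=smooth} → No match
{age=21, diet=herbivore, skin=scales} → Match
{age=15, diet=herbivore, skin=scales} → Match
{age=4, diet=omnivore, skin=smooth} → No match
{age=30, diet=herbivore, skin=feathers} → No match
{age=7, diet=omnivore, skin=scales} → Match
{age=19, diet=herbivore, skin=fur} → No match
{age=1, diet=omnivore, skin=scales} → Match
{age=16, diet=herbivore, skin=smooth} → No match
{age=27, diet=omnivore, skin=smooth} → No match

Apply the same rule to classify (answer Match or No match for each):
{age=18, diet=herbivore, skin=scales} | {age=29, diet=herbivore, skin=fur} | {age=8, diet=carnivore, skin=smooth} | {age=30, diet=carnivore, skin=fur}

Match, No match, No match, No match

Rule: skin is scales. This holds for each 'Match' example and fails for each 'No match' one.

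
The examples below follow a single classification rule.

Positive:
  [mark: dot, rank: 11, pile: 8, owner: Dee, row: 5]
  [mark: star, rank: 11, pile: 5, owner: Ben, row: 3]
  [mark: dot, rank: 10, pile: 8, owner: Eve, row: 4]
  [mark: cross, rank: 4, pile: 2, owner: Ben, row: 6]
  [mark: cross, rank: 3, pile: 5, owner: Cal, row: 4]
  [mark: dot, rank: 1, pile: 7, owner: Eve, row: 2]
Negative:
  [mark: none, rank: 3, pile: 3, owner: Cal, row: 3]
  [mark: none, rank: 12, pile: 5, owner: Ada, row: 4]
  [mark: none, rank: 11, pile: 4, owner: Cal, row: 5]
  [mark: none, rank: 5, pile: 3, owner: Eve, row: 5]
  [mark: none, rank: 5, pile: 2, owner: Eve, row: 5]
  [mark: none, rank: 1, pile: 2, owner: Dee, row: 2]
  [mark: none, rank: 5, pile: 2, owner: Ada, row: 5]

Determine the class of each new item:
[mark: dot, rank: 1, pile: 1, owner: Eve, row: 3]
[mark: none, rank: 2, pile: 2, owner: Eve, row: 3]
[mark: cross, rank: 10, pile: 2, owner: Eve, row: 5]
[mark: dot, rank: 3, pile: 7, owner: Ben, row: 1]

Positive, Negative, Positive, Positive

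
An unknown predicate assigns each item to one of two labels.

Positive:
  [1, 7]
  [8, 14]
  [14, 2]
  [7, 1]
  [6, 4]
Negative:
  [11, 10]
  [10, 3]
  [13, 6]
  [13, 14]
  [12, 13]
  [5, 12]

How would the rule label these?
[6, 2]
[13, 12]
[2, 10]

Comparing the two groups points to one rule — sum is even.
[6, 2] → 6+2 = 8 → Positive.
[13, 12] → 13+12 = 25 → Negative.
[2, 10] → 2+10 = 12 → Positive.

Positive, Negative, Positive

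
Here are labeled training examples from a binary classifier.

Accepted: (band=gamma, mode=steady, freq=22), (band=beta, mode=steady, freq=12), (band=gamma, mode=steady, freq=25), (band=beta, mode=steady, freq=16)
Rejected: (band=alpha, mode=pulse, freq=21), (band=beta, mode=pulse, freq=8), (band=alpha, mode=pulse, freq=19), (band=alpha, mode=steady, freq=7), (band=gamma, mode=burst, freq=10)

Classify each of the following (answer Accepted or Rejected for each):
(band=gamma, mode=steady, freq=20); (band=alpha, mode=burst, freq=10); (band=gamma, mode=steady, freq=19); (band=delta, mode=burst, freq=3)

'Accepted' ⟺ mode is steady AND freq ≥ 8.
Accepted: (band=gamma, mode=steady, freq=20), since mode is steady, freq = 20. Rejected: (band=alpha, mode=burst, freq=10), since mode is burst, freq = 10. Accepted: (band=gamma, mode=steady, freq=19), since mode is steady, freq = 19. Rejected: (band=delta, mode=burst, freq=3), since mode is burst, freq = 3.

Accepted, Rejected, Accepted, Rejected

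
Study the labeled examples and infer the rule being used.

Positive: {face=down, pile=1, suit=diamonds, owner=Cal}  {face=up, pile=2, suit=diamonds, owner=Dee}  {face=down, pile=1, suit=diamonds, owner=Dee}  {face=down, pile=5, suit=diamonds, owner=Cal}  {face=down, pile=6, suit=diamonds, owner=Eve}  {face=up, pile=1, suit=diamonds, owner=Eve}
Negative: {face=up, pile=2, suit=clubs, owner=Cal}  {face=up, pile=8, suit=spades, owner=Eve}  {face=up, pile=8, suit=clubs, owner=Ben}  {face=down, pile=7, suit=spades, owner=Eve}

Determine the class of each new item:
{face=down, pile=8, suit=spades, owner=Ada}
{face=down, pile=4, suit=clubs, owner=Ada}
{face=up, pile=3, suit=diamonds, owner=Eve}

Negative, Negative, Positive

A rule that fits every label: suit is diamonds — true of each 'Positive' example, false of each 'Negative' one.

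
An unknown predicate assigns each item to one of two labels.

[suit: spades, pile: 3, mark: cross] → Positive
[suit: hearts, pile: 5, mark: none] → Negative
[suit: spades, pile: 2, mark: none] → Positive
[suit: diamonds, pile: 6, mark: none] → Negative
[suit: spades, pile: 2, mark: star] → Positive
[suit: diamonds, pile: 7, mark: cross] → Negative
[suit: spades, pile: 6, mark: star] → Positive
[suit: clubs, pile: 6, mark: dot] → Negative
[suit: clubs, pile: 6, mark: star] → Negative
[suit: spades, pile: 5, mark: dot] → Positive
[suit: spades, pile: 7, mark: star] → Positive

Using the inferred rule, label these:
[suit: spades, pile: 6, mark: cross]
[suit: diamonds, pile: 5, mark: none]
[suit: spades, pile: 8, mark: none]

A rule that fits every label: suit is spades — true of each 'Positive' example, false of each 'Negative' one.

Positive, Negative, Positive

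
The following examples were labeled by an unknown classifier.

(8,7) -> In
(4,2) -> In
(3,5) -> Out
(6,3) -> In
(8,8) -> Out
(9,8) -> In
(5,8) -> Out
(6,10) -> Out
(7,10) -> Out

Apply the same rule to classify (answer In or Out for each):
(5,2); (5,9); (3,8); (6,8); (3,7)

In, Out, Out, Out, Out

One predicate separates the groups cleanly: first > second.
(5,2) → 5 > 2 → In. (5,9) → 5 < 9 → Out. (3,8) → 3 < 8 → Out. (6,8) → 6 < 8 → Out. (3,7) → 3 < 7 → Out.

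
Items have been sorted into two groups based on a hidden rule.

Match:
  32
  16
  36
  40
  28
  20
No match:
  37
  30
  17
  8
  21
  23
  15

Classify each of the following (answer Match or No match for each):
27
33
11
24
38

One predicate separates the groups cleanly: multiple of 4 AND at least 15.
27 — 27 = 4·6 + 3, 27 ≥ 15, hence No match.
33 — 33 = 4·8 + 1, 33 ≥ 15, hence No match.
11 — 11 = 4·2 + 3, 11 < 15, hence No match.
24 — 24 = 4·6, 24 ≥ 15, hence Match.
38 — 38 = 4·9 + 2, 38 ≥ 15, hence No match.

No match, No match, No match, Match, No match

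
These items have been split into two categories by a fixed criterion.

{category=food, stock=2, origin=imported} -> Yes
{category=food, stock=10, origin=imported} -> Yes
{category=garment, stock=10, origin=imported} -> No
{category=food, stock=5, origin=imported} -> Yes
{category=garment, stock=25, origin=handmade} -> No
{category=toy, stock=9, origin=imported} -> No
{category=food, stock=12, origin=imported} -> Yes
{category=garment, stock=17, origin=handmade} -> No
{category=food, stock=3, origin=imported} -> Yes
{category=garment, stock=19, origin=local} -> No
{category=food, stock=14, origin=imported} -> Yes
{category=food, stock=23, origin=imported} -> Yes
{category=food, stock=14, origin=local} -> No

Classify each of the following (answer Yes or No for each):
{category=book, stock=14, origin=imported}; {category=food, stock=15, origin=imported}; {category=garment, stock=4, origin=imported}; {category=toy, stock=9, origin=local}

One predicate separates the groups cleanly: origin is imported AND category is food.
{category=book, stock=14, origin=imported} — origin is imported, category is book, hence No.
{category=food, stock=15, origin=imported} — origin is imported, category is food, hence Yes.
{category=garment, stock=4, origin=imported} — origin is imported, category is garment, hence No.
{category=toy, stock=9, origin=local} — origin is local, category is toy, hence No.

No, Yes, No, No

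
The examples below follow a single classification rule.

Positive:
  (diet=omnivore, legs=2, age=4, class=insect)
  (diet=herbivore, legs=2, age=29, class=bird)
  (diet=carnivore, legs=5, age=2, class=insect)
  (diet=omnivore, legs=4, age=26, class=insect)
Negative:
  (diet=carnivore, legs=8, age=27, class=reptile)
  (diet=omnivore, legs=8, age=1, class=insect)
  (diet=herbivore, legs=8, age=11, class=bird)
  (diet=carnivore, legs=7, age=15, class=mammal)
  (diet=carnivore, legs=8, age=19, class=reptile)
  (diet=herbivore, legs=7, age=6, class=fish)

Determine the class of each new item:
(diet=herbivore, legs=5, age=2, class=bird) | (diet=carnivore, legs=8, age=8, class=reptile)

Positive, Negative

The classifier is using: legs ≤ 5.
(diet=herbivore, legs=5, age=2, class=bird) → legs = 5 → Positive.
(diet=carnivore, legs=8, age=8, class=reptile) → legs = 8 → Negative.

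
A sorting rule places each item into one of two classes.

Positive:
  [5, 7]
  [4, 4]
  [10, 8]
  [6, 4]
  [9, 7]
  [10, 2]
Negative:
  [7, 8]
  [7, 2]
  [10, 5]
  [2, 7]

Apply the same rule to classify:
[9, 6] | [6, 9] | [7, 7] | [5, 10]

Negative, Negative, Positive, Negative

A rule that fits every label: sum is even — true of each 'Positive' example, false of each 'Negative' one.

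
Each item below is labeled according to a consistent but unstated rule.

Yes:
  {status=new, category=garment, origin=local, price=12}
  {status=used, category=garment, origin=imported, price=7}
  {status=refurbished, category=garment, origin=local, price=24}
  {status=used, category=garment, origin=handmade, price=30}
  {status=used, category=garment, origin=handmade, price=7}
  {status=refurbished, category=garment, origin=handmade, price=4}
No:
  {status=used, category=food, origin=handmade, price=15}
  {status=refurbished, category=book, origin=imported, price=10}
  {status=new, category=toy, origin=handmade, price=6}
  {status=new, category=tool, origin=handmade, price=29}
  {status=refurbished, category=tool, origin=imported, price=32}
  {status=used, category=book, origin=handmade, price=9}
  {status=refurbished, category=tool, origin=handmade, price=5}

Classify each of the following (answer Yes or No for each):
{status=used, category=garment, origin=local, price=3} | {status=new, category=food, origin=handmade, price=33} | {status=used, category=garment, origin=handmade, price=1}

Yes, No, Yes

All 'Yes' examples share one property — category is garment — and every 'No' example lacks it.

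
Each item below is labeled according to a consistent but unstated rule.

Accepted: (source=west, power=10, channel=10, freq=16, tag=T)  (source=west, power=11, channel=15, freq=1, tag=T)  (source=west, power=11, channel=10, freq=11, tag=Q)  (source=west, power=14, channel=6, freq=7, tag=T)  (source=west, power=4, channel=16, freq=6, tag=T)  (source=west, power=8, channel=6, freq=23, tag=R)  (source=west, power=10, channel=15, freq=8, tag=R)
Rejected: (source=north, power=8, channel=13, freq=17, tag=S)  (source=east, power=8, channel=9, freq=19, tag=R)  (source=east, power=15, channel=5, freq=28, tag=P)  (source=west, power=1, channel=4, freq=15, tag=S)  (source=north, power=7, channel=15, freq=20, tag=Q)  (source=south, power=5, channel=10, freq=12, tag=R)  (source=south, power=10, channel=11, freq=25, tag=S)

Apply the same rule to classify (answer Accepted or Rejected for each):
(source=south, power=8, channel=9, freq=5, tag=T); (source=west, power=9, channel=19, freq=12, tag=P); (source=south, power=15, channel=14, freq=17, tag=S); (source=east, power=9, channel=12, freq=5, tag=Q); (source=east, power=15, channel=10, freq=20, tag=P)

Rule: source is west AND power ≥ 4. This holds for each 'Accepted' example and fails for each 'Rejected' one.
Rejected: (source=south, power=8, channel=9, freq=5, tag=T), since source is south, power = 8.
Accepted: (source=west, power=9, channel=19, freq=12, tag=P), since source is west, power = 9.
Rejected: (source=south, power=15, channel=14, freq=17, tag=S), since source is south, power = 15.
Rejected: (source=east, power=9, channel=12, freq=5, tag=Q), since source is east, power = 9.
Rejected: (source=east, power=15, channel=10, freq=20, tag=P), since source is east, power = 15.

Rejected, Accepted, Rejected, Rejected, Rejected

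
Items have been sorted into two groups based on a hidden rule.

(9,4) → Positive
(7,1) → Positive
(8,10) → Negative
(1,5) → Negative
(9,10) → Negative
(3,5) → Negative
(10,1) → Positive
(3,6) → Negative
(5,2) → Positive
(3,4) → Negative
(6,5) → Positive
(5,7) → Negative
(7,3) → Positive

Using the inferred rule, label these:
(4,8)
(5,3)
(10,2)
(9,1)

Negative, Positive, Positive, Positive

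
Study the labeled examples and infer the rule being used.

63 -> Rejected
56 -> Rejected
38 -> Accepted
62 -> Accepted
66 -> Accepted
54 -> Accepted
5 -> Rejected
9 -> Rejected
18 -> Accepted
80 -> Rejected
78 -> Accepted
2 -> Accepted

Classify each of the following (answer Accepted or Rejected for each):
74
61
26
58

Accepted, Rejected, Accepted, Accepted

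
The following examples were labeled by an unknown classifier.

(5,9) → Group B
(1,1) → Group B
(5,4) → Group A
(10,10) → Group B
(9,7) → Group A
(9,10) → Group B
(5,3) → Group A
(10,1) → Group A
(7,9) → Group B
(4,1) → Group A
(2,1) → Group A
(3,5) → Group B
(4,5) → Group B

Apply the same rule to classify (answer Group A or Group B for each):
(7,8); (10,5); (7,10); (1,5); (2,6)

Group B, Group A, Group B, Group B, Group B

The distinguishing property — first > second — holds for all the 'Group A' cases and none of the 'Group B' cases.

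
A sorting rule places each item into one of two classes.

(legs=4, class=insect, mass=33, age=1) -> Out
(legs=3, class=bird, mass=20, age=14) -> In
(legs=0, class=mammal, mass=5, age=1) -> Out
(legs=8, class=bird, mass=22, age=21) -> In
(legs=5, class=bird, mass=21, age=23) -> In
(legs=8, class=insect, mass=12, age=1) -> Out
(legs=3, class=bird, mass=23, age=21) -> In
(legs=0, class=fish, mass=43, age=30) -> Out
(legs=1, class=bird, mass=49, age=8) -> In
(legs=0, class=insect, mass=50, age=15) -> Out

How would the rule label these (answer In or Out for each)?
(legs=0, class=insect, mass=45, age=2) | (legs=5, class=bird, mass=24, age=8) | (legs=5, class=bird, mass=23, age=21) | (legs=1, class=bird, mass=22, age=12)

All 'In' examples share one property — class is bird — and every 'Out' example lacks it.
Out: (legs=0, class=insect, mass=45, age=2), since class is insect. In: (legs=5, class=bird, mass=24, age=8), since class is bird. In: (legs=5, class=bird, mass=23, age=21), since class is bird. In: (legs=1, class=bird, mass=22, age=12), since class is bird.

Out, In, In, In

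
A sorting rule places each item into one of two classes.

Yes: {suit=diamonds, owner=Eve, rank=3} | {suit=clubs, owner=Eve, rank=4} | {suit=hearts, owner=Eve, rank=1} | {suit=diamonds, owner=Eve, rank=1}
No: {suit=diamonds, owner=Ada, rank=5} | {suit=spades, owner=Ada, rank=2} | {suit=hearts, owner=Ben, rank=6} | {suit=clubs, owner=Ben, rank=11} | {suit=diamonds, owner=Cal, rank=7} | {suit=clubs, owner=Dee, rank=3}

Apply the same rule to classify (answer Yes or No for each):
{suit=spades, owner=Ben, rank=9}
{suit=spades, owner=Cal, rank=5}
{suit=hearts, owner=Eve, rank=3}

No, No, Yes

The common property of the 'Yes' items is: owner is Eve. No 'No' item has it.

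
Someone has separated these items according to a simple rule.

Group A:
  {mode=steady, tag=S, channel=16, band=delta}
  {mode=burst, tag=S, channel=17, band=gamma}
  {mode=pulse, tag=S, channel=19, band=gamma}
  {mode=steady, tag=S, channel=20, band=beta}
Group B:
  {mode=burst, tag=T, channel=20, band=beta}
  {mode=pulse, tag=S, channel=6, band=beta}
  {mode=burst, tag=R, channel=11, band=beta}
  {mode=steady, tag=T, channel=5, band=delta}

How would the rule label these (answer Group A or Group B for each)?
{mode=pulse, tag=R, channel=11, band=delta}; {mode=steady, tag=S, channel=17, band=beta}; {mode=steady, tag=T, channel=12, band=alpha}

'Group A' ⟺ tag is S AND channel ≥ 11.

Group B, Group A, Group B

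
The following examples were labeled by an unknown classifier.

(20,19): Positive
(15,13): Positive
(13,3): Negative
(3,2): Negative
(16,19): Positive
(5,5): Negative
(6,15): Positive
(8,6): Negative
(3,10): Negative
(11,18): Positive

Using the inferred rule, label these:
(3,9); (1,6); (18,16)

Rule: sum ≥ 21. This holds for each 'Positive' example and fails for each 'Negative' one.

Negative, Negative, Positive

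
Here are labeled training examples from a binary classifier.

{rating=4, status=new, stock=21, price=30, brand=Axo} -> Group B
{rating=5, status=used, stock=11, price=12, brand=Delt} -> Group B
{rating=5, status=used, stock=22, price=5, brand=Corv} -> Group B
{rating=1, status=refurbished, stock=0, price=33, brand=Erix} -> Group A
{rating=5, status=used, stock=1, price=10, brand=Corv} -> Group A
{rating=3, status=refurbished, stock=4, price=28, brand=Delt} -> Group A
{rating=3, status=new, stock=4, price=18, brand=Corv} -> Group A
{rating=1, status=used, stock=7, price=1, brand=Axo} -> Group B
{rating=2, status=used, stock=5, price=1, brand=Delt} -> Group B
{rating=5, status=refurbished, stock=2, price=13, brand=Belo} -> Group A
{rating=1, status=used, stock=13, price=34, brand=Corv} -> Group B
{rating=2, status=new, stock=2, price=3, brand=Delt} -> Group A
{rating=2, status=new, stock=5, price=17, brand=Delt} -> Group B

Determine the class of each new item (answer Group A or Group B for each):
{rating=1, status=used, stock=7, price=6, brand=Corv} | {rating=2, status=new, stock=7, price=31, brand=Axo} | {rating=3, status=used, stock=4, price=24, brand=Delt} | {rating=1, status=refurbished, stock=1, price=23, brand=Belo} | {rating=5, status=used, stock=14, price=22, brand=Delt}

Group B, Group B, Group A, Group A, Group B

The common property of the 'Group A' items is: stock ≤ 4. No 'Group B' item has it.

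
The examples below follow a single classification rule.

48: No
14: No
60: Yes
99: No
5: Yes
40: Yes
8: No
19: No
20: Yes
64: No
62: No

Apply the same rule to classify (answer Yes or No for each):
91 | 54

No, No

The common property of the 'Yes' items is: multiple of 5. No 'No' item has it.
91: 91 = 5·18 + 1, doesn't match → No.
54: 54 = 5·10 + 4, doesn't match → No.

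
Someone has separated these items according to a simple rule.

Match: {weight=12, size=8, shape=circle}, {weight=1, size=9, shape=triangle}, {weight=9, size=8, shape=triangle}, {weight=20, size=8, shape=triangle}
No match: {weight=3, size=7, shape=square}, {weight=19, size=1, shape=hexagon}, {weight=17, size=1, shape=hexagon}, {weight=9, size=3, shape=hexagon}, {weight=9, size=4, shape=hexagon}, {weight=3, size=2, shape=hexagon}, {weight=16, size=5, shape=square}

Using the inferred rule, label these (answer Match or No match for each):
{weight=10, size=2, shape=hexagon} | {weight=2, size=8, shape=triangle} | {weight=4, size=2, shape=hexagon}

No match, Match, No match

The classifier is using: size ≥ 8.
No match: {weight=10, size=2, shape=hexagon}, since size = 2.
Match: {weight=2, size=8, shape=triangle}, since size = 8.
No match: {weight=4, size=2, shape=hexagon}, since size = 2.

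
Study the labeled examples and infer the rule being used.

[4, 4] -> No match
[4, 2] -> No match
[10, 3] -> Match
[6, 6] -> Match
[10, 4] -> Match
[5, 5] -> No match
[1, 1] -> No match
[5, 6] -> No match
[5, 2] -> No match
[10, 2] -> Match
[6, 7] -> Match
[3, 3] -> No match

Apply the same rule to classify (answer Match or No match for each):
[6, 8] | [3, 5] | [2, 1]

Every 'Match' example satisfies: sum ≥ 12. None of the 'No match' examples do.
Match: [6, 8], since 6+8 = 14.
No match: [3, 5], since 3+5 = 8.
No match: [2, 1], since 2+1 = 3.

Match, No match, No match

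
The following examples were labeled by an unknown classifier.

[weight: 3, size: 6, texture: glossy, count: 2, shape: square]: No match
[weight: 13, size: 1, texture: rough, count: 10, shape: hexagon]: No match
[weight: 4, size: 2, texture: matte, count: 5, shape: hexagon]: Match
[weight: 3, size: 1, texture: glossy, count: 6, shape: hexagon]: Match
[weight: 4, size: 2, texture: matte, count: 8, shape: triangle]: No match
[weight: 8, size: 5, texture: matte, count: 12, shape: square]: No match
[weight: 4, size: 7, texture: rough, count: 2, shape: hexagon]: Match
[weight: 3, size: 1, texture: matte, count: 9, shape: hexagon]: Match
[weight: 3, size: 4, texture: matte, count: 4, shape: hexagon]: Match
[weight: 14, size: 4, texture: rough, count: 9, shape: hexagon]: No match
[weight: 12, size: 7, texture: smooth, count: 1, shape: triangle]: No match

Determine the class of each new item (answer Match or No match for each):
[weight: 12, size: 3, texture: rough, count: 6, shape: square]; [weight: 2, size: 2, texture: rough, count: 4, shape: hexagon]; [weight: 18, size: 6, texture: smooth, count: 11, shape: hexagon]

A rule that fits every label: shape is hexagon AND weight ≤ 4 — true of each 'Match' example, false of each 'No match' one.
[weight: 12, size: 3, texture: rough, count: 6, shape: square] → shape is square, weight = 12 → No match.
[weight: 2, size: 2, texture: rough, count: 4, shape: hexagon] → shape is hexagon, weight = 2 → Match.
[weight: 18, size: 6, texture: smooth, count: 11, shape: hexagon] → shape is hexagon, weight = 18 → No match.

No match, Match, No match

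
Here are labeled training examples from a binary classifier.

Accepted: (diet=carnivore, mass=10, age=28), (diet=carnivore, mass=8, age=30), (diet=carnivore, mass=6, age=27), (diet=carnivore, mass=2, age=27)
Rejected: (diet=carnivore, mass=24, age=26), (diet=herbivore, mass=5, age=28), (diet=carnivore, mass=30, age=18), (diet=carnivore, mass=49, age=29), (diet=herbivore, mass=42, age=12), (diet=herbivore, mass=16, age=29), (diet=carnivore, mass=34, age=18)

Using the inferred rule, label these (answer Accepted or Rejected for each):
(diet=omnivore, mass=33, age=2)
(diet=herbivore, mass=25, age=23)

The common property of the 'Accepted' items is: diet is carnivore AND mass ≤ 10. No 'Rejected' item has it.
(diet=omnivore, mass=33, age=2): diet is omnivore, mass = 33 — doesn't match, so Rejected.
(diet=herbivore, mass=25, age=23): diet is herbivore, mass = 25 — doesn't match, so Rejected.

Rejected, Rejected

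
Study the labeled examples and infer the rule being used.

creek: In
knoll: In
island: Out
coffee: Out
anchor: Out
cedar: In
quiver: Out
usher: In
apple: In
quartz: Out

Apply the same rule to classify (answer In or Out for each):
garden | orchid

Out, Out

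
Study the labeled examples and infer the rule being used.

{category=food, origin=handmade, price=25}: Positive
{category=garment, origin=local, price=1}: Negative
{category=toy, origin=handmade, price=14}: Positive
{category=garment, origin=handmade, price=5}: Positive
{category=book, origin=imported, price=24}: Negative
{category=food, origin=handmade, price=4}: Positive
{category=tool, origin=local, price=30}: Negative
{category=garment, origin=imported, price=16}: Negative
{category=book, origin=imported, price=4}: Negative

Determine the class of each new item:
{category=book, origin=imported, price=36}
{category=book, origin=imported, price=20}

Negative, Negative

The distinguishing property — origin is handmade — holds for all the 'Positive' cases and none of the 'Negative' cases.
{category=book, origin=imported, price=36}: origin is imported, does not fit → Negative. {category=book, origin=imported, price=20}: origin is imported, does not fit → Negative.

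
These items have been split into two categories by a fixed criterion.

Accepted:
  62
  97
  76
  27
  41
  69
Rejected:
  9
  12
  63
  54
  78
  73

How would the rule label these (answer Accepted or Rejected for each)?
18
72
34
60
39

The common property of the 'Accepted' items is: ≡ 6 (mod 7). No 'Rejected' item has it.

Rejected, Rejected, Accepted, Rejected, Rejected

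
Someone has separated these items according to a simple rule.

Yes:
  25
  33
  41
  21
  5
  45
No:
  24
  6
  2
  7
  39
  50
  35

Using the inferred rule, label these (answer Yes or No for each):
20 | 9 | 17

The simplest hypothesis consistent with all the labels is: ≡ 1 (mod 4).
20: 20 mod 4 = 0, does not satisfy this → No.
9: 9 mod 4 = 1, fits → Yes.
17: 17 mod 4 = 1, fits → Yes.

No, Yes, Yes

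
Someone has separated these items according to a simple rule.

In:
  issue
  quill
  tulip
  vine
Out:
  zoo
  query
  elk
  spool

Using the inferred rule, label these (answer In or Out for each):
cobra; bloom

Comparing the two groups points to one rule — contains 'i'.

Out, Out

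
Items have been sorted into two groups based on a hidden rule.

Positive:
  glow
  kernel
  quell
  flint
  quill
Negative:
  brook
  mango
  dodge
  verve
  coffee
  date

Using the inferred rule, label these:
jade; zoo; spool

Every 'Positive' example satisfies: contains 'l'. None of the 'Negative' examples do.

Negative, Negative, Positive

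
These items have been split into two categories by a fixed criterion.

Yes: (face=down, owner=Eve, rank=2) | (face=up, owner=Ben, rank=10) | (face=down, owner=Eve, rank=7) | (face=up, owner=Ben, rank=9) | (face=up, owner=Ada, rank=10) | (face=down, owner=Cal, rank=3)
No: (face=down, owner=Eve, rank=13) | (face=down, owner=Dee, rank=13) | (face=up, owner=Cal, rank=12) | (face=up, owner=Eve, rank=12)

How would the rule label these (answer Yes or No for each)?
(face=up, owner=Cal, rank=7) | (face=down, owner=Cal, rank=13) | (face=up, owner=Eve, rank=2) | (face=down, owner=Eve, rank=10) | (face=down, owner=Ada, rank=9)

Yes, No, Yes, Yes, Yes

The pattern is that an item is 'Yes' exactly when: rank ≤ 10.
(face=up, owner=Cal, rank=7) — rank = 7, hence Yes. (face=down, owner=Cal, rank=13) — rank = 13, hence No. (face=up, owner=Eve, rank=2) — rank = 2, hence Yes. (face=down, owner=Eve, rank=10) — rank = 10, hence Yes. (face=down, owner=Ada, rank=9) — rank = 9, hence Yes.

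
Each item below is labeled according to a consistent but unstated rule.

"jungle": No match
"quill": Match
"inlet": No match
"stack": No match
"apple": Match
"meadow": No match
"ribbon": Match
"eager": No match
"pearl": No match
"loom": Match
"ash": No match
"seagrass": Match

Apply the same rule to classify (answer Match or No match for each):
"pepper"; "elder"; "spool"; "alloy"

Rule: has a double letter. This holds for each 'Match' example and fails for each 'No match' one.

Match, No match, Match, Match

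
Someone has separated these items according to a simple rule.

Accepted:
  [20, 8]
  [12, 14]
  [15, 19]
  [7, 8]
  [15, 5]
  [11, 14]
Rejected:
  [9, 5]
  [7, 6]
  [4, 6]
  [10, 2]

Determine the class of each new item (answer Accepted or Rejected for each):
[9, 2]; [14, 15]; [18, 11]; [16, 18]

The distinguishing property — sum ≥ 15 — holds for all the 'Accepted' cases and none of the 'Rejected' cases.
[9, 2]: Rejected (9+2 = 11).
[14, 15]: Accepted (14+15 = 29).
[18, 11]: Accepted (18+11 = 29).
[16, 18]: Accepted (16+18 = 34).

Rejected, Accepted, Accepted, Accepted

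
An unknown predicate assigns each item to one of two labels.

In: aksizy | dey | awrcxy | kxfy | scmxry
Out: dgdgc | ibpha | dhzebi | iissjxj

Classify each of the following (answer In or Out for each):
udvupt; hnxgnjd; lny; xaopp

Out, Out, In, Out

All 'In' examples share one property — contains 'y' — and every 'Out' example lacks it.
udvupt → no 'y' → Out. hnxgnjd → no 'y' → Out. lny → has 'y' → In. xaopp → no 'y' → Out.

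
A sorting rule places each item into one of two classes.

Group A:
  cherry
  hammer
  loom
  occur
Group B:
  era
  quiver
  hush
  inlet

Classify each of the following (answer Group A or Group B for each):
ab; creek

Group B, Group A

The rule appears to be: has a double letter.
ab: Group B (no doubled letter).
creek: Group A ('ee' doubled).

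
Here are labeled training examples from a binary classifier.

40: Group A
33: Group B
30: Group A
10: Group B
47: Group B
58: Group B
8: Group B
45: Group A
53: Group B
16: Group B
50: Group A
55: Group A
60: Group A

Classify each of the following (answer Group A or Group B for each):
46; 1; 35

The classifier is using: multiple of 5 AND at least 16.
Group B: 46, since 46 = 5·9 + 1, 46 ≥ 16.
Group B: 1, since 1 = 5·0 + 1, 1 < 16.
Group A: 35, since 35 = 5·7, 35 ≥ 16.

Group B, Group B, Group A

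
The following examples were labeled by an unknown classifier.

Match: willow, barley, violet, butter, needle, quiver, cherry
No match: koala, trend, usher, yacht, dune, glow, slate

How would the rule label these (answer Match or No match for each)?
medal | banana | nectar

No match, Match, Match

The common property of the 'Match' items is: length 6. No 'No match' item has it.
medal: length 5 — doesn't match, so No match. banana: length 6 — has this property, so Match. nectar: length 6 — has this property, so Match.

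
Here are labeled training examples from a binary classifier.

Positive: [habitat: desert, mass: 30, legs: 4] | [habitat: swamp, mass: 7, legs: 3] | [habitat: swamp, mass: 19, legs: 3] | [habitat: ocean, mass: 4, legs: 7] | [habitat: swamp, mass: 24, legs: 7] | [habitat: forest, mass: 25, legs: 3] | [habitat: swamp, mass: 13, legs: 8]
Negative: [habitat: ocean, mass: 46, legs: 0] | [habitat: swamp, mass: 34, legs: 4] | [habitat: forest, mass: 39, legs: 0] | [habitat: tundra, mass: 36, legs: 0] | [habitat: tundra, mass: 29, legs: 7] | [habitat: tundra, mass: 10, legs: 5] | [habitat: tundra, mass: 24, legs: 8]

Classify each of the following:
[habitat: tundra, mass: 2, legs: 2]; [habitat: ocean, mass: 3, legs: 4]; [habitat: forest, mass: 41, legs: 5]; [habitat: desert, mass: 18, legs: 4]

Negative, Positive, Negative, Positive

One predicate separates the groups cleanly: habitat is not tundra AND mass ≤ 30.
[habitat: tundra, mass: 2, legs: 2]: habitat is tundra, mass = 2, fails the rule → Negative.
[habitat: ocean, mass: 3, legs: 4]: habitat is ocean, mass = 3, meets the rule → Positive.
[habitat: forest, mass: 41, legs: 5]: habitat is forest, mass = 41, fails the rule → Negative.
[habitat: desert, mass: 18, legs: 4]: habitat is desert, mass = 18, meets the rule → Positive.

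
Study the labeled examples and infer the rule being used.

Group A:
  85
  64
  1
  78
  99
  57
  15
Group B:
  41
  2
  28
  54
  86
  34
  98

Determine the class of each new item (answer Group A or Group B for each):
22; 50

Group A, Group A

Checking candidate rules against both groups, what survives is: ≡ 1 (mod 7).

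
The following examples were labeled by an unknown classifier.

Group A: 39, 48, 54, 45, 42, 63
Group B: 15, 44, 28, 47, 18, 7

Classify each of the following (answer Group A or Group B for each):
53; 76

Every 'Group A' example satisfies: multiple of 3 AND at least 28. None of the 'Group B' examples do.
53: 53 = 3·17 + 2, 53 ≥ 28 — doesn't qualify, so Group B. 76: 76 = 3·25 + 1, 76 ≥ 28 — doesn't qualify, so Group B.

Group B, Group B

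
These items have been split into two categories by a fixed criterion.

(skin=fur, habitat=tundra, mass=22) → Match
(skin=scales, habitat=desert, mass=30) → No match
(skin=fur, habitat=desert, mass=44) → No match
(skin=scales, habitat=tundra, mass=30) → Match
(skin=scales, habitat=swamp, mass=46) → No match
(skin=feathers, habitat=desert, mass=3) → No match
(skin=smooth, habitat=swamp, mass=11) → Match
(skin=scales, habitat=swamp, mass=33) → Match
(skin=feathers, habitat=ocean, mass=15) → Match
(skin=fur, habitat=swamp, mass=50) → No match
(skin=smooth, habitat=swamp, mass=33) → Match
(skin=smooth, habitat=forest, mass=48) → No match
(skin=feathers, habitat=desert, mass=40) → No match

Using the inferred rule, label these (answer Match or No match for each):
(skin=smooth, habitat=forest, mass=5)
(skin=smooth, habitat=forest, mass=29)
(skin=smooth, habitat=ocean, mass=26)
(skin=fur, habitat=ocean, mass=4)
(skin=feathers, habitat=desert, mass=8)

The common property of the 'Match' items is: habitat is not desert AND mass ≤ 33. No 'No match' item has it.
(skin=smooth, habitat=forest, mass=5): habitat is forest, mass = 5 — has this property, so Match. (skin=smooth, habitat=forest, mass=29): habitat is forest, mass = 29 — has this property, so Match. (skin=smooth, habitat=ocean, mass=26): habitat is ocean, mass = 26 — has this property, so Match. (skin=fur, habitat=ocean, mass=4): habitat is ocean, mass = 4 — has this property, so Match. (skin=feathers, habitat=desert, mass=8): habitat is desert, mass = 8 — fails this test, so No match.

Match, Match, Match, Match, No match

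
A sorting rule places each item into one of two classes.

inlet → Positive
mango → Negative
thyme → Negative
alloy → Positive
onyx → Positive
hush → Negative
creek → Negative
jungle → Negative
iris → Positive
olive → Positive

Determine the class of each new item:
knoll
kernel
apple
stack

Negative, Negative, Positive, Negative

Rule: starts with a vowel. This holds for each 'Positive' example and fails for each 'Negative' one.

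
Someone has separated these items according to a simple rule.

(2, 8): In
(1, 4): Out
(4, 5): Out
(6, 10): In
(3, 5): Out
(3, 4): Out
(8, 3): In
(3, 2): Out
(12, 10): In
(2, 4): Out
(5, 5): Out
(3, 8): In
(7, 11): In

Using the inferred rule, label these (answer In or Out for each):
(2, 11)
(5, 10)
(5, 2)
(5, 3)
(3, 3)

In, In, Out, Out, Out

All 'In' examples share one property — max ≥ 6 — and every 'Out' example lacks it.
(2, 11): max 11, checks out → In.
(5, 10): max 10, checks out → In.
(5, 2): max 5, does not fit → Out.
(5, 3): max 5, does not fit → Out.
(3, 3): max 3, does not fit → Out.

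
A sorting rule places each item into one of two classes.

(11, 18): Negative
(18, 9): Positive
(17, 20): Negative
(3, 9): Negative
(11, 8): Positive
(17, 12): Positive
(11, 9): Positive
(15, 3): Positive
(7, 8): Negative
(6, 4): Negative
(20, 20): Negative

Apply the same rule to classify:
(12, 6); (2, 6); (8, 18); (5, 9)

Positive, Negative, Negative, Negative

Every 'Positive' example satisfies: first > second AND sum ≥ 12. None of the 'Negative' examples do.
(12, 6): 12 > 6, 12+6 = 18, matches → Positive.
(2, 6): 2 < 6, 2+6 = 8, does not pass → Negative.
(8, 18): 8 < 18, 8+18 = 26, does not pass → Negative.
(5, 9): 5 < 9, 5+9 = 14, does not pass → Negative.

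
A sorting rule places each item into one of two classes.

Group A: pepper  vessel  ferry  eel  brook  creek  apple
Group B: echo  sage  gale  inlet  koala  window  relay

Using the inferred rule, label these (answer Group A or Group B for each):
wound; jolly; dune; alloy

Every 'Group A' example satisfies: has a double letter. None of the 'Group B' examples do.
wound: Group B (no doubled letter).
jolly: Group A ('ll' doubled).
dune: Group B (no doubled letter).
alloy: Group A ('ll' doubled).

Group B, Group A, Group B, Group A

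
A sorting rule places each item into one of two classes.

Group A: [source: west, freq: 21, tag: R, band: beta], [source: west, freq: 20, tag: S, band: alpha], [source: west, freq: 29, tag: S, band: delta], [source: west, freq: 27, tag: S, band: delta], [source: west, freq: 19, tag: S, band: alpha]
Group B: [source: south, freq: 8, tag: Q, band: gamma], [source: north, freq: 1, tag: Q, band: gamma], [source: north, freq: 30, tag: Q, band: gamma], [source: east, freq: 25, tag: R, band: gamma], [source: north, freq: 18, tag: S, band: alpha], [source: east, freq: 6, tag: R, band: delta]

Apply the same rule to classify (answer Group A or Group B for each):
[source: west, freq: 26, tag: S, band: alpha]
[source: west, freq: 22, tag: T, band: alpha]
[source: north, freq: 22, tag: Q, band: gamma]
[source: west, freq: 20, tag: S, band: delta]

The common property of the 'Group A' items is: source is west. No 'Group B' item has it.

Group A, Group A, Group B, Group A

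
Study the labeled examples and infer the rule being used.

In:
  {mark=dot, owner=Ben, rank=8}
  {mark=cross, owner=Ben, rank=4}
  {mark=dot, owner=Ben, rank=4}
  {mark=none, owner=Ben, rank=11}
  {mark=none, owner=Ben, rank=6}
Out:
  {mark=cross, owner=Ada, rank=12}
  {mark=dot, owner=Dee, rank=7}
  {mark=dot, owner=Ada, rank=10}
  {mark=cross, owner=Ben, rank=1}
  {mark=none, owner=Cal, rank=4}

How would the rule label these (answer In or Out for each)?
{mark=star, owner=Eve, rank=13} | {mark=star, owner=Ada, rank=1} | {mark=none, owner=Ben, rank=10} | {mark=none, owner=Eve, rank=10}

Every 'In' example satisfies: owner is Ben AND rank ≥ 4. None of the 'Out' examples do.
{mark=star, owner=Eve, rank=13}: owner is Eve, rank = 13 — does not fit, so Out.
{mark=star, owner=Ada, rank=1}: owner is Ada, rank = 1 — does not fit, so Out.
{mark=none, owner=Ben, rank=10}: owner is Ben, rank = 10 — meets the rule, so In.
{mark=none, owner=Eve, rank=10}: owner is Eve, rank = 10 — does not fit, so Out.

Out, Out, In, Out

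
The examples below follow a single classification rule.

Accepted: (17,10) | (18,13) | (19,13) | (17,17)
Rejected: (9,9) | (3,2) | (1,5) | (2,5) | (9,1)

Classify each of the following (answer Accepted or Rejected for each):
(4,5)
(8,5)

Rejected, Rejected

'Accepted' ⟺ sum ≥ 27.
Rejected: (4,5), since 4+5 = 9. Rejected: (8,5), since 8+5 = 13.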